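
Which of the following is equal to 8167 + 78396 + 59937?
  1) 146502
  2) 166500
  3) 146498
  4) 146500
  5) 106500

First: 8167 + 78396 = 86563
Then: 86563 + 59937 = 146500
4) 146500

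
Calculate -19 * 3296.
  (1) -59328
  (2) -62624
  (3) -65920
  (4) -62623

-19 * 3296 = -62624
2) -62624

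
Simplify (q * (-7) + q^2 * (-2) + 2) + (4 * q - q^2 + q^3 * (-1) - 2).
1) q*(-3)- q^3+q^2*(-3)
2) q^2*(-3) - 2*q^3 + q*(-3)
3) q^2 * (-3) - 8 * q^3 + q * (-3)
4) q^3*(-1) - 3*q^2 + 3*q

Adding the polynomials and combining like terms:
(q*(-7) + q^2*(-2) + 2) + (4*q - q^2 + q^3*(-1) - 2)
= q*(-3)- q^3+q^2*(-3)
1) q*(-3)- q^3+q^2*(-3)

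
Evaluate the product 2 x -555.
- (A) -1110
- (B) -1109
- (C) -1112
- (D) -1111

2 * -555 = -1110
A) -1110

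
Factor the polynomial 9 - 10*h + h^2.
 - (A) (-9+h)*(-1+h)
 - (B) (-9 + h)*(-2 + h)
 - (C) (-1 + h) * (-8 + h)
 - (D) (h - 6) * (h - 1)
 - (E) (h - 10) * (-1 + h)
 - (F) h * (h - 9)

We need to factor 9 - 10*h + h^2.
The factored form is (-9+h)*(-1+h).
A) (-9+h)*(-1+h)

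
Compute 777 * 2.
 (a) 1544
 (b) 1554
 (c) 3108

777 * 2 = 1554
b) 1554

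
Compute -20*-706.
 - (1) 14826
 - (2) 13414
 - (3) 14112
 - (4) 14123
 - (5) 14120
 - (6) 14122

-20 * -706 = 14120
5) 14120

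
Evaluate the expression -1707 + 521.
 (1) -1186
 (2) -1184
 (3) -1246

-1707 + 521 = -1186
1) -1186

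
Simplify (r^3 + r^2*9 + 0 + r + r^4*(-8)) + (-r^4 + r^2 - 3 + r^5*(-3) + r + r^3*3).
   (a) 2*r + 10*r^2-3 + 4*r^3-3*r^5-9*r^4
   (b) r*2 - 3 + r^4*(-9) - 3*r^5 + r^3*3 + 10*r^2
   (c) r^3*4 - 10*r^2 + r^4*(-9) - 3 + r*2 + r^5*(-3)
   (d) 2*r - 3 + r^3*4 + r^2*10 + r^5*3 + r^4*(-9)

Adding the polynomials and combining like terms:
(r^3 + r^2*9 + 0 + r + r^4*(-8)) + (-r^4 + r^2 - 3 + r^5*(-3) + r + r^3*3)
= 2*r + 10*r^2-3 + 4*r^3-3*r^5-9*r^4
a) 2*r + 10*r^2-3 + 4*r^3-3*r^5-9*r^4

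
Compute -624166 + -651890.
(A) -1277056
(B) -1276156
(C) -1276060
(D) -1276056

-624166 + -651890 = -1276056
D) -1276056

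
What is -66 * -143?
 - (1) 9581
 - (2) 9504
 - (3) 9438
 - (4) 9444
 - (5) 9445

-66 * -143 = 9438
3) 9438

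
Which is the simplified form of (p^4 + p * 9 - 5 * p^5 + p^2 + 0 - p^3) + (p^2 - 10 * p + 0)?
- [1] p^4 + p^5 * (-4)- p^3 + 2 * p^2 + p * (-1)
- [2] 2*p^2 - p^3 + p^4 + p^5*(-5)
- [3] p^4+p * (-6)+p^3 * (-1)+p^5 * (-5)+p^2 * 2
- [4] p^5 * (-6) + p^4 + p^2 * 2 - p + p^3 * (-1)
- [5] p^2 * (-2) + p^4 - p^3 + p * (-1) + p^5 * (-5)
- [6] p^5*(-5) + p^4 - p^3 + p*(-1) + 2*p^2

Adding the polynomials and combining like terms:
(p^4 + p*9 - 5*p^5 + p^2 + 0 - p^3) + (p^2 - 10*p + 0)
= p^5*(-5) + p^4 - p^3 + p*(-1) + 2*p^2
6) p^5*(-5) + p^4 - p^3 + p*(-1) + 2*p^2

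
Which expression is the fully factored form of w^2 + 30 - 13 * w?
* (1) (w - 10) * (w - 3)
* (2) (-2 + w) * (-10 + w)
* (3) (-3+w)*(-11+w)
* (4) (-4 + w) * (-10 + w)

We need to factor w^2 + 30 - 13 * w.
The factored form is (w - 10) * (w - 3).
1) (w - 10) * (w - 3)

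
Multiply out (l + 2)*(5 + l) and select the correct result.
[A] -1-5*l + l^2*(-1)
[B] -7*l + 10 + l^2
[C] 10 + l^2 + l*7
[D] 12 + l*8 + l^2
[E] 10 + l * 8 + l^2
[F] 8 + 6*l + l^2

Expanding (l + 2)*(5 + l):
= 10 + l^2 + l*7
C) 10 + l^2 + l*7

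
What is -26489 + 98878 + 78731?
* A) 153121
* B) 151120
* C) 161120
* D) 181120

First: -26489 + 98878 = 72389
Then: 72389 + 78731 = 151120
B) 151120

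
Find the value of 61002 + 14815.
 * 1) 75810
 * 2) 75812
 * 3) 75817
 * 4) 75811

61002 + 14815 = 75817
3) 75817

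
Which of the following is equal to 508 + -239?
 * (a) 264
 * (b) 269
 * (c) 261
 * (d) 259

508 + -239 = 269
b) 269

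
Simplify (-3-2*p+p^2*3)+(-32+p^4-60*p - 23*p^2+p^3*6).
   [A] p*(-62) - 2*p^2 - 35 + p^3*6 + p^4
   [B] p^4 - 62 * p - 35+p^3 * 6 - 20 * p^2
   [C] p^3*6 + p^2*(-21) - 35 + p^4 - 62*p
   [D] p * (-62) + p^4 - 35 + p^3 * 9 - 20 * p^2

Adding the polynomials and combining like terms:
(-3 - 2*p + p^2*3) + (-32 + p^4 - 60*p - 23*p^2 + p^3*6)
= p^4 - 62 * p - 35+p^3 * 6 - 20 * p^2
B) p^4 - 62 * p - 35+p^3 * 6 - 20 * p^2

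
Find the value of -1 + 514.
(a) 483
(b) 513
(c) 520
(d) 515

-1 + 514 = 513
b) 513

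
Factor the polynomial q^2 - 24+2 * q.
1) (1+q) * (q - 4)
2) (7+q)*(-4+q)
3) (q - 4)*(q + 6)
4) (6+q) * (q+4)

We need to factor q^2 - 24+2 * q.
The factored form is (q - 4)*(q + 6).
3) (q - 4)*(q + 6)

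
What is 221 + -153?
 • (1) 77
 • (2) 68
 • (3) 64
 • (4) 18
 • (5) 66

221 + -153 = 68
2) 68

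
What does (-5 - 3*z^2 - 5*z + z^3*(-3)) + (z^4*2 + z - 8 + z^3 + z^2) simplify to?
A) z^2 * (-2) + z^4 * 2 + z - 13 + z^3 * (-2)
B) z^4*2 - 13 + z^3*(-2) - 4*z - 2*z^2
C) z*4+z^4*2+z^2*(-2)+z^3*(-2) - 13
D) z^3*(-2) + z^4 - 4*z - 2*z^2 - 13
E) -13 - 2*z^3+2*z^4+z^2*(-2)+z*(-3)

Adding the polynomials and combining like terms:
(-5 - 3*z^2 - 5*z + z^3*(-3)) + (z^4*2 + z - 8 + z^3 + z^2)
= z^4*2 - 13 + z^3*(-2) - 4*z - 2*z^2
B) z^4*2 - 13 + z^3*(-2) - 4*z - 2*z^2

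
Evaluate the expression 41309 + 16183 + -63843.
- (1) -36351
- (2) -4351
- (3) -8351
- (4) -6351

First: 41309 + 16183 = 57492
Then: 57492 + -63843 = -6351
4) -6351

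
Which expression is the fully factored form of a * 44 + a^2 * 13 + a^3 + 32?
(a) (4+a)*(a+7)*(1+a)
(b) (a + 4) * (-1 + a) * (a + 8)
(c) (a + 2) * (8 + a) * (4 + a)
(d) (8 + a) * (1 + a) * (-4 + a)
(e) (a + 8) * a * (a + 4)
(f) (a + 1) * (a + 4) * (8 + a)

We need to factor a * 44 + a^2 * 13 + a^3 + 32.
The factored form is (a + 1) * (a + 4) * (8 + a).
f) (a + 1) * (a + 4) * (8 + a)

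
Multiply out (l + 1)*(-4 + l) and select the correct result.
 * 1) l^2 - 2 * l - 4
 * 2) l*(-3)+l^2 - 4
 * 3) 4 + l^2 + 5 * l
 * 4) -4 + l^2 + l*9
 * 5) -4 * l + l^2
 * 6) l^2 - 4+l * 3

Expanding (l + 1)*(-4 + l):
= l*(-3)+l^2 - 4
2) l*(-3)+l^2 - 4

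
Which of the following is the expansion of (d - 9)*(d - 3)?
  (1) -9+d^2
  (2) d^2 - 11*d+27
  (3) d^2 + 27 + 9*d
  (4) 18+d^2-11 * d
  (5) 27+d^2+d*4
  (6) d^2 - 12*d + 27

Expanding (d - 9)*(d - 3):
= d^2 - 12*d + 27
6) d^2 - 12*d + 27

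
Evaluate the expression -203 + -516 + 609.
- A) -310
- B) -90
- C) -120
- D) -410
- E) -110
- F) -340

First: -203 + -516 = -719
Then: -719 + 609 = -110
E) -110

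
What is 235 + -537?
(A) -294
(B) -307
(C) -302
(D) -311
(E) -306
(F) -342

235 + -537 = -302
C) -302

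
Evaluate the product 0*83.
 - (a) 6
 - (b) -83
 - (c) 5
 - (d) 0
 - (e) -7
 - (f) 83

0 * 83 = 0
d) 0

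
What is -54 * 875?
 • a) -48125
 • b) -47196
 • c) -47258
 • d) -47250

-54 * 875 = -47250
d) -47250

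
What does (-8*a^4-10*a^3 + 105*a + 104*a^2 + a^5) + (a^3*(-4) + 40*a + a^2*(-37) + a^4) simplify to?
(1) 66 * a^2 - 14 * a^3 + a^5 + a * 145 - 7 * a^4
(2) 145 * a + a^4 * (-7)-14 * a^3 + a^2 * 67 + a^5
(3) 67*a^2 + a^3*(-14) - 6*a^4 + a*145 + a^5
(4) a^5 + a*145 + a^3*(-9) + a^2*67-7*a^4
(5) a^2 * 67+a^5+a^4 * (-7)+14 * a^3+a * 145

Adding the polynomials and combining like terms:
(-8*a^4 - 10*a^3 + 105*a + 104*a^2 + a^5) + (a^3*(-4) + 40*a + a^2*(-37) + a^4)
= 145 * a + a^4 * (-7)-14 * a^3 + a^2 * 67 + a^5
2) 145 * a + a^4 * (-7)-14 * a^3 + a^2 * 67 + a^5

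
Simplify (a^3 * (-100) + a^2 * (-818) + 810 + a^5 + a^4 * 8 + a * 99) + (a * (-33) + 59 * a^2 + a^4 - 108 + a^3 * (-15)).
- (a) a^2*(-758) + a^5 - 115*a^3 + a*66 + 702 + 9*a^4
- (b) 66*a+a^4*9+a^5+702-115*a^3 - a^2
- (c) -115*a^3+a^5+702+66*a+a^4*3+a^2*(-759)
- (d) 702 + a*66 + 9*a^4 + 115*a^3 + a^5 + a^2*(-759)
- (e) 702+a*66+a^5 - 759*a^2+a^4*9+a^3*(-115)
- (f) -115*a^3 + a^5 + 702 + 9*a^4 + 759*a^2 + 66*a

Adding the polynomials and combining like terms:
(a^3*(-100) + a^2*(-818) + 810 + a^5 + a^4*8 + a*99) + (a*(-33) + 59*a^2 + a^4 - 108 + a^3*(-15))
= 702+a*66+a^5 - 759*a^2+a^4*9+a^3*(-115)
e) 702+a*66+a^5 - 759*a^2+a^4*9+a^3*(-115)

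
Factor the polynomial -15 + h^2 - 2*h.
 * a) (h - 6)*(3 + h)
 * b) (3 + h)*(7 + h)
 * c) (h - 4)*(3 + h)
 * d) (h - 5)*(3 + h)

We need to factor -15 + h^2 - 2*h.
The factored form is (h - 5)*(3 + h).
d) (h - 5)*(3 + h)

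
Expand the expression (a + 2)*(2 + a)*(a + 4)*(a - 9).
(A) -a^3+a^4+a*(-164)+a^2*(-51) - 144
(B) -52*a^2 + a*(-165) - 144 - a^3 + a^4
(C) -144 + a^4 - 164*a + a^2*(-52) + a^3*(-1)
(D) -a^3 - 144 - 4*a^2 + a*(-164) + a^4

Expanding (a + 2)*(2 + a)*(a + 4)*(a - 9):
= -144 + a^4 - 164*a + a^2*(-52) + a^3*(-1)
C) -144 + a^4 - 164*a + a^2*(-52) + a^3*(-1)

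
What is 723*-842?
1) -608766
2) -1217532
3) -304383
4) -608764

723 * -842 = -608766
1) -608766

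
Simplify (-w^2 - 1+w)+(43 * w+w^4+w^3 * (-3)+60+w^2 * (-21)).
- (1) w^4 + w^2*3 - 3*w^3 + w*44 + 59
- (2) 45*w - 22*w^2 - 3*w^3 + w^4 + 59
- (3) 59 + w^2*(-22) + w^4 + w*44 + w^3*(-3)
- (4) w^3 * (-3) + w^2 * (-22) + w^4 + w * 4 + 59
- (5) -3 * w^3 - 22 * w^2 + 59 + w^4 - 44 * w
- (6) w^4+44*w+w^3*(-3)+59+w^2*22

Adding the polynomials and combining like terms:
(-w^2 - 1 + w) + (43*w + w^4 + w^3*(-3) + 60 + w^2*(-21))
= 59 + w^2*(-22) + w^4 + w*44 + w^3*(-3)
3) 59 + w^2*(-22) + w^4 + w*44 + w^3*(-3)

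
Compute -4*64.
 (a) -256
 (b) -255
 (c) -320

-4 * 64 = -256
a) -256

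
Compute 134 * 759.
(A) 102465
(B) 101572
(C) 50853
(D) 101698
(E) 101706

134 * 759 = 101706
E) 101706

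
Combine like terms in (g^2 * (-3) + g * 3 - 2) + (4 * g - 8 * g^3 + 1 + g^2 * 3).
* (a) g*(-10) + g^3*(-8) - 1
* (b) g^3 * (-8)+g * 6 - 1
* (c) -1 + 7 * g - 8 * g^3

Adding the polynomials and combining like terms:
(g^2*(-3) + g*3 - 2) + (4*g - 8*g^3 + 1 + g^2*3)
= -1 + 7 * g - 8 * g^3
c) -1 + 7 * g - 8 * g^3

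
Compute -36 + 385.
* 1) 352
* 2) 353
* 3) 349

-36 + 385 = 349
3) 349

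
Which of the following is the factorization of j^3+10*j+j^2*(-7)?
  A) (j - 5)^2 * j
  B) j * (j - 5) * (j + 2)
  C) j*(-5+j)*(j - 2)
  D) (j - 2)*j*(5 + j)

We need to factor j^3+10*j+j^2*(-7).
The factored form is j*(-5+j)*(j - 2).
C) j*(-5+j)*(j - 2)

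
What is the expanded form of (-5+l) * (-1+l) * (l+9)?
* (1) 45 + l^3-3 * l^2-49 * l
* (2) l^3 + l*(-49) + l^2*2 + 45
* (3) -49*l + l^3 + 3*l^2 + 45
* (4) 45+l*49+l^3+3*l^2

Expanding (-5+l) * (-1+l) * (l+9):
= -49*l + l^3 + 3*l^2 + 45
3) -49*l + l^3 + 3*l^2 + 45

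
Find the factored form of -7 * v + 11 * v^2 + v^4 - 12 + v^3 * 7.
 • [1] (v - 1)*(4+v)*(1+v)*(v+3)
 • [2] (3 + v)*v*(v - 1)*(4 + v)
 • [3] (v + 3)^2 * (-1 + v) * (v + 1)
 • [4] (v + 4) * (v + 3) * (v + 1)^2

We need to factor -7 * v + 11 * v^2 + v^4 - 12 + v^3 * 7.
The factored form is (v - 1)*(4+v)*(1+v)*(v+3).
1) (v - 1)*(4+v)*(1+v)*(v+3)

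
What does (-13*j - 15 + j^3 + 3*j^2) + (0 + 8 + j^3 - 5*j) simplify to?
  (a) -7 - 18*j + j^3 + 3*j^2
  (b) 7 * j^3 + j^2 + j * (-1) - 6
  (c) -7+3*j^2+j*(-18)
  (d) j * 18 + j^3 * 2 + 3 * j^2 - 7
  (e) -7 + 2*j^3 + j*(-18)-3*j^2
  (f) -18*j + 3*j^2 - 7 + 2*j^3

Adding the polynomials and combining like terms:
(-13*j - 15 + j^3 + 3*j^2) + (0 + 8 + j^3 - 5*j)
= -18*j + 3*j^2 - 7 + 2*j^3
f) -18*j + 3*j^2 - 7 + 2*j^3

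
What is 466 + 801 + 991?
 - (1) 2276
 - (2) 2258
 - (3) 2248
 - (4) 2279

First: 466 + 801 = 1267
Then: 1267 + 991 = 2258
2) 2258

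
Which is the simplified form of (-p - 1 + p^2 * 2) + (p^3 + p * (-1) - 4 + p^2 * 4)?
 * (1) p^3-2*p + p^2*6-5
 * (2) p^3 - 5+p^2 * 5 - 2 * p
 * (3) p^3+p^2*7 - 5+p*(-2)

Adding the polynomials and combining like terms:
(-p - 1 + p^2*2) + (p^3 + p*(-1) - 4 + p^2*4)
= p^3-2*p + p^2*6-5
1) p^3-2*p + p^2*6-5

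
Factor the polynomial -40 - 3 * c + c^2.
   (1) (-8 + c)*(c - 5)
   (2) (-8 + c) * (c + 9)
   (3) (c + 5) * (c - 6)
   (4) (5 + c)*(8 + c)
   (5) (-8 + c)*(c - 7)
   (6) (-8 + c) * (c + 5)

We need to factor -40 - 3 * c + c^2.
The factored form is (-8 + c) * (c + 5).
6) (-8 + c) * (c + 5)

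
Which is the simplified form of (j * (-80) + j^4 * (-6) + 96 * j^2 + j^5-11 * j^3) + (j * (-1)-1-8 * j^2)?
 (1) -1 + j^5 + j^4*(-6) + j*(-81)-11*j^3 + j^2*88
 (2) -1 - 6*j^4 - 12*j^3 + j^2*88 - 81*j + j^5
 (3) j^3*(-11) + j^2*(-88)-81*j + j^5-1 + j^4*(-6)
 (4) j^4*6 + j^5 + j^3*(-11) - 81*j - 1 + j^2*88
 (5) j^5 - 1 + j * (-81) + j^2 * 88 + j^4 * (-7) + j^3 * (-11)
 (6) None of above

Adding the polynomials and combining like terms:
(j*(-80) + j^4*(-6) + 96*j^2 + j^5 - 11*j^3) + (j*(-1) - 1 - 8*j^2)
= -1 + j^5 + j^4*(-6) + j*(-81)-11*j^3 + j^2*88
1) -1 + j^5 + j^4*(-6) + j*(-81)-11*j^3 + j^2*88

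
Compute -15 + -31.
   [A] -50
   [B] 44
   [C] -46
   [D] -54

-15 + -31 = -46
C) -46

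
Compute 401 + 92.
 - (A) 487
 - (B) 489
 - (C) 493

401 + 92 = 493
C) 493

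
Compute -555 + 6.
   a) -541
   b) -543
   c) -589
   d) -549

-555 + 6 = -549
d) -549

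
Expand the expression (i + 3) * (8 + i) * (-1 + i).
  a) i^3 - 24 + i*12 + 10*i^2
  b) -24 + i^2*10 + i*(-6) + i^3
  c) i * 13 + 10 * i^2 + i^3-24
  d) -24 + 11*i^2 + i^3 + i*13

Expanding (i + 3) * (8 + i) * (-1 + i):
= i * 13 + 10 * i^2 + i^3-24
c) i * 13 + 10 * i^2 + i^3-24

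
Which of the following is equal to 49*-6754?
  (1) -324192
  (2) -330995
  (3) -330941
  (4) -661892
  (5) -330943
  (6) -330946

49 * -6754 = -330946
6) -330946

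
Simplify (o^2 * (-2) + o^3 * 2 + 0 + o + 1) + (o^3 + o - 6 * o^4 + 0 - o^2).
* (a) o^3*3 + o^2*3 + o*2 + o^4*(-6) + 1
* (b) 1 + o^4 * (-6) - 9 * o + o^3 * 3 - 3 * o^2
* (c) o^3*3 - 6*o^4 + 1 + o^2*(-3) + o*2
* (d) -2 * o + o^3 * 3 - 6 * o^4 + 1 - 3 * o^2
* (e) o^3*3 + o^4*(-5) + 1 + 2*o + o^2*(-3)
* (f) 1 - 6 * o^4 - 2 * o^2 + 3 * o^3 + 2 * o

Adding the polynomials and combining like terms:
(o^2*(-2) + o^3*2 + 0 + o + 1) + (o^3 + o - 6*o^4 + 0 - o^2)
= o^3*3 - 6*o^4 + 1 + o^2*(-3) + o*2
c) o^3*3 - 6*o^4 + 1 + o^2*(-3) + o*2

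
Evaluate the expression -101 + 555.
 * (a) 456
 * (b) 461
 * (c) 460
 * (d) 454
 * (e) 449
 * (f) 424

-101 + 555 = 454
d) 454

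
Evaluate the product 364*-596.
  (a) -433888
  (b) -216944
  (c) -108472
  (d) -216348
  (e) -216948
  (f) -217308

364 * -596 = -216944
b) -216944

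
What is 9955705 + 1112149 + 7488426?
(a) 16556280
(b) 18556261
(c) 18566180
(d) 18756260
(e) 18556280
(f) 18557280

First: 9955705 + 1112149 = 11067854
Then: 11067854 + 7488426 = 18556280
e) 18556280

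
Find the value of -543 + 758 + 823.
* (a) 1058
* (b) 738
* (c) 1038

First: -543 + 758 = 215
Then: 215 + 823 = 1038
c) 1038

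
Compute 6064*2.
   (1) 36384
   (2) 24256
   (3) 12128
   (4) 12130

6064 * 2 = 12128
3) 12128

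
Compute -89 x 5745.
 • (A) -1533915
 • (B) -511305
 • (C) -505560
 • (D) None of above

-89 * 5745 = -511305
B) -511305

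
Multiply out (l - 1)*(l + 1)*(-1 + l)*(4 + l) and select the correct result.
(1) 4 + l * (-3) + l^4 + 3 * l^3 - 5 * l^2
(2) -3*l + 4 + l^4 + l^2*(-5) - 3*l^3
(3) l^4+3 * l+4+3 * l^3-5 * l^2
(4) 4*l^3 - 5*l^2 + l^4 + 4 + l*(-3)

Expanding (l - 1)*(l + 1)*(-1 + l)*(4 + l):
= 4 + l * (-3) + l^4 + 3 * l^3 - 5 * l^2
1) 4 + l * (-3) + l^4 + 3 * l^3 - 5 * l^2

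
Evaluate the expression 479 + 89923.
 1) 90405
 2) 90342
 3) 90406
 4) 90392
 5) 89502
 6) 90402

479 + 89923 = 90402
6) 90402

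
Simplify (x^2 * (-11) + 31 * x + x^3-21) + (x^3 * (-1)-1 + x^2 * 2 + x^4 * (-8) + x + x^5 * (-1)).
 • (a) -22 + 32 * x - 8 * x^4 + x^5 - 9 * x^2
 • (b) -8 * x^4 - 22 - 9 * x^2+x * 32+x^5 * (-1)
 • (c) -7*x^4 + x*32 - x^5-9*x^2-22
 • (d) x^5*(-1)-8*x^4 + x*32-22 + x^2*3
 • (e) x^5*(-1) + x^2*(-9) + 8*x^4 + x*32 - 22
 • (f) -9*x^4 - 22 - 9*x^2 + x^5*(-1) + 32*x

Adding the polynomials and combining like terms:
(x^2*(-11) + 31*x + x^3 - 21) + (x^3*(-1) - 1 + x^2*2 + x^4*(-8) + x + x^5*(-1))
= -8 * x^4 - 22 - 9 * x^2+x * 32+x^5 * (-1)
b) -8 * x^4 - 22 - 9 * x^2+x * 32+x^5 * (-1)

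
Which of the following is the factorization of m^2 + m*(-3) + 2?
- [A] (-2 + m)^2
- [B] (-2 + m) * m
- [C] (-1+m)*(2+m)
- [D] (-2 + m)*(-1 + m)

We need to factor m^2 + m*(-3) + 2.
The factored form is (-2 + m)*(-1 + m).
D) (-2 + m)*(-1 + m)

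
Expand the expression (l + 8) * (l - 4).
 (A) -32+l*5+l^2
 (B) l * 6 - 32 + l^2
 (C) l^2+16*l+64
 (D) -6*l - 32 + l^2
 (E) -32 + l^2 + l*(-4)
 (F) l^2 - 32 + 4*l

Expanding (l + 8) * (l - 4):
= l^2 - 32 + 4*l
F) l^2 - 32 + 4*l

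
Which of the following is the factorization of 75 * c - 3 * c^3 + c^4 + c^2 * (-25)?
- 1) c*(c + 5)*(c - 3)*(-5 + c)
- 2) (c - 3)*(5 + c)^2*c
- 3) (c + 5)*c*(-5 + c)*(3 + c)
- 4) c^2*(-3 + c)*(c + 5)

We need to factor 75 * c - 3 * c^3 + c^4 + c^2 * (-25).
The factored form is c*(c + 5)*(c - 3)*(-5 + c).
1) c*(c + 5)*(c - 3)*(-5 + c)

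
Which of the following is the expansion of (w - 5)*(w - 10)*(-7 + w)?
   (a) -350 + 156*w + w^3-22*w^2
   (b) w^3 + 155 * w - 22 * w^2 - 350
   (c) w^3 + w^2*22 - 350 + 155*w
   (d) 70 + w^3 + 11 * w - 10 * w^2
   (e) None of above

Expanding (w - 5)*(w - 10)*(-7 + w):
= w^3 + 155 * w - 22 * w^2 - 350
b) w^3 + 155 * w - 22 * w^2 - 350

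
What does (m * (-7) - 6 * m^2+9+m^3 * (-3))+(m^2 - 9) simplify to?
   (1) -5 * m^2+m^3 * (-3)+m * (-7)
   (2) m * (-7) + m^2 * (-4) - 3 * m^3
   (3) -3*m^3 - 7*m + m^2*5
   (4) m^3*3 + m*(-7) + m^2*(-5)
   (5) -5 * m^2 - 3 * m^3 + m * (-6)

Adding the polynomials and combining like terms:
(m*(-7) - 6*m^2 + 9 + m^3*(-3)) + (m^2 - 9)
= -5 * m^2+m^3 * (-3)+m * (-7)
1) -5 * m^2+m^3 * (-3)+m * (-7)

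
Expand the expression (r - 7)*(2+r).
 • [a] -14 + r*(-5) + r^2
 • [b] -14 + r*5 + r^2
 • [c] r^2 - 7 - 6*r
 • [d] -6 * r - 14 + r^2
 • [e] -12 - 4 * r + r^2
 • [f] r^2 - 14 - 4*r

Expanding (r - 7)*(2+r):
= -14 + r*(-5) + r^2
a) -14 + r*(-5) + r^2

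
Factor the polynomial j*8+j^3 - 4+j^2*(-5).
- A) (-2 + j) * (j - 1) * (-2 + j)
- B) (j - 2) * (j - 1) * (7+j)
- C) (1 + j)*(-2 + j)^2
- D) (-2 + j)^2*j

We need to factor j*8+j^3 - 4+j^2*(-5).
The factored form is (-2 + j) * (j - 1) * (-2 + j).
A) (-2 + j) * (j - 1) * (-2 + j)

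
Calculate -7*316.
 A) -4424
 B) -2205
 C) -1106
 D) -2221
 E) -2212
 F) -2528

-7 * 316 = -2212
E) -2212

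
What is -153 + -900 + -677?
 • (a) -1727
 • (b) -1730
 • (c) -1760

First: -153 + -900 = -1053
Then: -1053 + -677 = -1730
b) -1730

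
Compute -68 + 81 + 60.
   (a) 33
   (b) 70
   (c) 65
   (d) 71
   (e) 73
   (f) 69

First: -68 + 81 = 13
Then: 13 + 60 = 73
e) 73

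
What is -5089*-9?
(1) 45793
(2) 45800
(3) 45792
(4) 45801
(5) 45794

-5089 * -9 = 45801
4) 45801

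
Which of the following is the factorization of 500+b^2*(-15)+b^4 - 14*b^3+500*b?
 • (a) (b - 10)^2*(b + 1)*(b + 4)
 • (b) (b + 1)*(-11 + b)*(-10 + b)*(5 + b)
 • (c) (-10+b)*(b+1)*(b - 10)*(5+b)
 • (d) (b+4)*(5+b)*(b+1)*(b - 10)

We need to factor 500+b^2*(-15)+b^4 - 14*b^3+500*b.
The factored form is (-10+b)*(b+1)*(b - 10)*(5+b).
c) (-10+b)*(b+1)*(b - 10)*(5+b)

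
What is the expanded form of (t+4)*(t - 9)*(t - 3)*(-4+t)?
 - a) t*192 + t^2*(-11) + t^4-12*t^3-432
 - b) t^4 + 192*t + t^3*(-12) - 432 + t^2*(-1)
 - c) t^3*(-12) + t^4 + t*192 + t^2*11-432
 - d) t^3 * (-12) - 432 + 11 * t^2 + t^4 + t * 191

Expanding (t+4)*(t - 9)*(t - 3)*(-4+t):
= t^3*(-12) + t^4 + t*192 + t^2*11-432
c) t^3*(-12) + t^4 + t*192 + t^2*11-432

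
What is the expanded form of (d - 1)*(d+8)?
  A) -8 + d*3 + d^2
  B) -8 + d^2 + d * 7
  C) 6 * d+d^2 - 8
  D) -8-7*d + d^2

Expanding (d - 1)*(d+8):
= -8 + d^2 + d * 7
B) -8 + d^2 + d * 7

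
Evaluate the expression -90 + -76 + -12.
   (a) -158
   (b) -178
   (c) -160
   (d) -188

First: -90 + -76 = -166
Then: -166 + -12 = -178
b) -178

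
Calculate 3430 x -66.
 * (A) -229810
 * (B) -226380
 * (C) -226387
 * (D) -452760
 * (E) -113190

3430 * -66 = -226380
B) -226380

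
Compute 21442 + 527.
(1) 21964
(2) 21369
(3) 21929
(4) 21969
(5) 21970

21442 + 527 = 21969
4) 21969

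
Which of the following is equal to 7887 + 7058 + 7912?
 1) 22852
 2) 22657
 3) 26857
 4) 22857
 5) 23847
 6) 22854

First: 7887 + 7058 = 14945
Then: 14945 + 7912 = 22857
4) 22857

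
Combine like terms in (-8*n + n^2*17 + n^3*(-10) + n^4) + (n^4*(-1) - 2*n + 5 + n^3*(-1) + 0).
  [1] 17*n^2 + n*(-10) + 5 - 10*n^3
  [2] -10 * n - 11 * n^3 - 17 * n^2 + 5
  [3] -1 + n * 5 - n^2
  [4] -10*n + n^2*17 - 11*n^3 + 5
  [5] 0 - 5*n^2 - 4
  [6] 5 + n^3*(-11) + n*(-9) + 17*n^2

Adding the polynomials and combining like terms:
(-8*n + n^2*17 + n^3*(-10) + n^4) + (n^4*(-1) - 2*n + 5 + n^3*(-1) + 0)
= -10*n + n^2*17 - 11*n^3 + 5
4) -10*n + n^2*17 - 11*n^3 + 5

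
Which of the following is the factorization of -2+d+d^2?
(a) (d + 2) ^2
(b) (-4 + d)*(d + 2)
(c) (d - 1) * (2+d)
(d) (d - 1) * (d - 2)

We need to factor -2+d+d^2.
The factored form is (d - 1) * (2+d).
c) (d - 1) * (2+d)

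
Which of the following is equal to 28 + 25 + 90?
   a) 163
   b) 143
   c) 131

First: 28 + 25 = 53
Then: 53 + 90 = 143
b) 143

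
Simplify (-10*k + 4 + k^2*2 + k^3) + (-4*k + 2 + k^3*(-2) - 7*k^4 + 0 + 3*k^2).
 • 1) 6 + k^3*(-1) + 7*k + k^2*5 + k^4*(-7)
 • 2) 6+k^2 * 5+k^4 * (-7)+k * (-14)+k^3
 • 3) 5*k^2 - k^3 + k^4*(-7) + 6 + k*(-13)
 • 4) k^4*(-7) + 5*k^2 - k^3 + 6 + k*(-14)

Adding the polynomials and combining like terms:
(-10*k + 4 + k^2*2 + k^3) + (-4*k + 2 + k^3*(-2) - 7*k^4 + 0 + 3*k^2)
= k^4*(-7) + 5*k^2 - k^3 + 6 + k*(-14)
4) k^4*(-7) + 5*k^2 - k^3 + 6 + k*(-14)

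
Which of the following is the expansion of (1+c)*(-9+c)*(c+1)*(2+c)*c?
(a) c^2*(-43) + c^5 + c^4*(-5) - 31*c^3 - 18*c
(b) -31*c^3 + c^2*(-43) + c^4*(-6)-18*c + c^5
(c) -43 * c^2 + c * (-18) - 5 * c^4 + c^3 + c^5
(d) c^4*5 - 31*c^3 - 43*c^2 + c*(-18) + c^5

Expanding (1+c)*(-9+c)*(c+1)*(2+c)*c:
= c^2*(-43) + c^5 + c^4*(-5) - 31*c^3 - 18*c
a) c^2*(-43) + c^5 + c^4*(-5) - 31*c^3 - 18*c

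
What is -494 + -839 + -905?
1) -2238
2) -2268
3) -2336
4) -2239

First: -494 + -839 = -1333
Then: -1333 + -905 = -2238
1) -2238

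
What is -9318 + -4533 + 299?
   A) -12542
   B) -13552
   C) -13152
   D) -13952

First: -9318 + -4533 = -13851
Then: -13851 + 299 = -13552
B) -13552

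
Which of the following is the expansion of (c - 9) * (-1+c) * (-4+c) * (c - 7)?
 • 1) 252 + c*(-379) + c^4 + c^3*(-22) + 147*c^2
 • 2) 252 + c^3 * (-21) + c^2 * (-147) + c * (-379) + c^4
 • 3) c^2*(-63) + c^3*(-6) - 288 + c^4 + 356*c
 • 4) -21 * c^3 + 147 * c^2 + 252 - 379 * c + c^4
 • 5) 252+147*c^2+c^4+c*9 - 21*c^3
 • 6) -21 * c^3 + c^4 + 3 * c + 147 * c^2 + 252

Expanding (c - 9) * (-1+c) * (-4+c) * (c - 7):
= -21 * c^3 + 147 * c^2 + 252 - 379 * c + c^4
4) -21 * c^3 + 147 * c^2 + 252 - 379 * c + c^4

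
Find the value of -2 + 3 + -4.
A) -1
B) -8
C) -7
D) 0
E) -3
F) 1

First: -2 + 3 = 1
Then: 1 + -4 = -3
E) -3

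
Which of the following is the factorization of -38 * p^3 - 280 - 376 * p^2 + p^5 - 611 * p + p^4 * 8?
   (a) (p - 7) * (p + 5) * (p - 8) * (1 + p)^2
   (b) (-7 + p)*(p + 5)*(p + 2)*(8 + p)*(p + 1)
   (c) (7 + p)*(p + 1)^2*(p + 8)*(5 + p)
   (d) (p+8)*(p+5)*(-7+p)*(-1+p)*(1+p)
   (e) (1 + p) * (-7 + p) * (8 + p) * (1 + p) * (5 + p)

We need to factor -38 * p^3 - 280 - 376 * p^2 + p^5 - 611 * p + p^4 * 8.
The factored form is (1 + p) * (-7 + p) * (8 + p) * (1 + p) * (5 + p).
e) (1 + p) * (-7 + p) * (8 + p) * (1 + p) * (5 + p)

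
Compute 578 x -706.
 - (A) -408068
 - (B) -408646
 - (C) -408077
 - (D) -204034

578 * -706 = -408068
A) -408068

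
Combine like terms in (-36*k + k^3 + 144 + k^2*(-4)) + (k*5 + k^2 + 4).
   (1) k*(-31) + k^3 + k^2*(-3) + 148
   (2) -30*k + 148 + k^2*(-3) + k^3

Adding the polynomials and combining like terms:
(-36*k + k^3 + 144 + k^2*(-4)) + (k*5 + k^2 + 4)
= k*(-31) + k^3 + k^2*(-3) + 148
1) k*(-31) + k^3 + k^2*(-3) + 148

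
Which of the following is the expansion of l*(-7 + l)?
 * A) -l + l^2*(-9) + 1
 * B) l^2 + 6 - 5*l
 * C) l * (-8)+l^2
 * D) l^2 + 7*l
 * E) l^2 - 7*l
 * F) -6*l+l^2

Expanding l*(-7 + l):
= l^2 - 7*l
E) l^2 - 7*l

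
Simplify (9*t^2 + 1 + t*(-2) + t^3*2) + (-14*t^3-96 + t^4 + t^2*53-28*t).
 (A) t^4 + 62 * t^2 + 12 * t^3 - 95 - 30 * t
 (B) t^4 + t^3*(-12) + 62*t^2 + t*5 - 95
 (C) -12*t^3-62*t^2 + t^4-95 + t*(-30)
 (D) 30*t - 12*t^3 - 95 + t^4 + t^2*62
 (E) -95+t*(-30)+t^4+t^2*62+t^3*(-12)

Adding the polynomials and combining like terms:
(9*t^2 + 1 + t*(-2) + t^3*2) + (-14*t^3 - 96 + t^4 + t^2*53 - 28*t)
= -95+t*(-30)+t^4+t^2*62+t^3*(-12)
E) -95+t*(-30)+t^4+t^2*62+t^3*(-12)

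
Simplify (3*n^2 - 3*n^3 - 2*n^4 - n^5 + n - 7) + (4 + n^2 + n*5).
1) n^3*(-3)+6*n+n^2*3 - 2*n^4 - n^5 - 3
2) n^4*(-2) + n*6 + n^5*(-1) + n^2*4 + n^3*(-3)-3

Adding the polynomials and combining like terms:
(3*n^2 - 3*n^3 - 2*n^4 - n^5 + n - 7) + (4 + n^2 + n*5)
= n^4*(-2) + n*6 + n^5*(-1) + n^2*4 + n^3*(-3)-3
2) n^4*(-2) + n*6 + n^5*(-1) + n^2*4 + n^3*(-3)-3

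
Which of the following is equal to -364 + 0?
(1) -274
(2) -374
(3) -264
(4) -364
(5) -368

-364 + 0 = -364
4) -364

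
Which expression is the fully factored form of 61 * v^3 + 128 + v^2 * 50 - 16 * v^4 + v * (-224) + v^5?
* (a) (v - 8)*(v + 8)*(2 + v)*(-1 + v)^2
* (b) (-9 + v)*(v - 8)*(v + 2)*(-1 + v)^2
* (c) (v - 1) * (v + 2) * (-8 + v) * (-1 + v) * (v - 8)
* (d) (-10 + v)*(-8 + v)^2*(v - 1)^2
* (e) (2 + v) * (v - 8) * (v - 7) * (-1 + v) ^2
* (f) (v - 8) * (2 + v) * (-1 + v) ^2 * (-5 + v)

We need to factor 61 * v^3 + 128 + v^2 * 50 - 16 * v^4 + v * (-224) + v^5.
The factored form is (v - 1) * (v + 2) * (-8 + v) * (-1 + v) * (v - 8).
c) (v - 1) * (v + 2) * (-8 + v) * (-1 + v) * (v - 8)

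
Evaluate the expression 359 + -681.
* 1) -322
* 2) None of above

359 + -681 = -322
1) -322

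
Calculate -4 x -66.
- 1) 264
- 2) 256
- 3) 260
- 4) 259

-4 * -66 = 264
1) 264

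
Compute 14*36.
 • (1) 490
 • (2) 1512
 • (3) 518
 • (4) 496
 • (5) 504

14 * 36 = 504
5) 504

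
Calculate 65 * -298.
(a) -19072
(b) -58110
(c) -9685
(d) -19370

65 * -298 = -19370
d) -19370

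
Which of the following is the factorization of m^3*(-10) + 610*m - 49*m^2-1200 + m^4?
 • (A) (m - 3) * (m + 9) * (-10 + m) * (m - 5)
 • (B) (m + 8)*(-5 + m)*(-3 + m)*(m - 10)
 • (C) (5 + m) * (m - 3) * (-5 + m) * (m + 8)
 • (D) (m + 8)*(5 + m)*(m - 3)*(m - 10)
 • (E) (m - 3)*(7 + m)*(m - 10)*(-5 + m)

We need to factor m^3*(-10) + 610*m - 49*m^2-1200 + m^4.
The factored form is (m + 8)*(-5 + m)*(-3 + m)*(m - 10).
B) (m + 8)*(-5 + m)*(-3 + m)*(m - 10)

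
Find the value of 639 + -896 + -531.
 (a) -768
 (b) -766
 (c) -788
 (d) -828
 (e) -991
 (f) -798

First: 639 + -896 = -257
Then: -257 + -531 = -788
c) -788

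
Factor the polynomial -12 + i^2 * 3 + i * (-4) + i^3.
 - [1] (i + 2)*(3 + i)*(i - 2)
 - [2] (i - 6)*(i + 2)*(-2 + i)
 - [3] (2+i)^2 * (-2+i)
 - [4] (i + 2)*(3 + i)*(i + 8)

We need to factor -12 + i^2 * 3 + i * (-4) + i^3.
The factored form is (i + 2)*(3 + i)*(i - 2).
1) (i + 2)*(3 + i)*(i - 2)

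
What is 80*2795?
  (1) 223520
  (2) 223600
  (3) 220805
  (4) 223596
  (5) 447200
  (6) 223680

80 * 2795 = 223600
2) 223600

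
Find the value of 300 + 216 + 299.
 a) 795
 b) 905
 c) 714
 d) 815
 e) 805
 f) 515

First: 300 + 216 = 516
Then: 516 + 299 = 815
d) 815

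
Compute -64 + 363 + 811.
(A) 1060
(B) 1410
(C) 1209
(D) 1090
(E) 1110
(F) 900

First: -64 + 363 = 299
Then: 299 + 811 = 1110
E) 1110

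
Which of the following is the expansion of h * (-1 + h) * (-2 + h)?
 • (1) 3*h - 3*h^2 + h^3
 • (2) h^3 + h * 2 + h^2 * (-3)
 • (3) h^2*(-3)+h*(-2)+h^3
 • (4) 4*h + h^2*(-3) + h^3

Expanding h * (-1 + h) * (-2 + h):
= h^3 + h * 2 + h^2 * (-3)
2) h^3 + h * 2 + h^2 * (-3)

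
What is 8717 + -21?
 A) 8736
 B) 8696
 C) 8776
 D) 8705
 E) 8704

8717 + -21 = 8696
B) 8696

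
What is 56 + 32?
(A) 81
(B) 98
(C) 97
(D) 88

56 + 32 = 88
D) 88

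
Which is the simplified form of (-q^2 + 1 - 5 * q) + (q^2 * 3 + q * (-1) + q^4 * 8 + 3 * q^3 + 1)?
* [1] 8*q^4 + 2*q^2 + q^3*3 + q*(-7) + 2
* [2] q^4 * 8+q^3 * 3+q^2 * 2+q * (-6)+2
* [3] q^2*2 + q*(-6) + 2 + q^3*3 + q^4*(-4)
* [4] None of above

Adding the polynomials and combining like terms:
(-q^2 + 1 - 5*q) + (q^2*3 + q*(-1) + q^4*8 + 3*q^3 + 1)
= q^4 * 8+q^3 * 3+q^2 * 2+q * (-6)+2
2) q^4 * 8+q^3 * 3+q^2 * 2+q * (-6)+2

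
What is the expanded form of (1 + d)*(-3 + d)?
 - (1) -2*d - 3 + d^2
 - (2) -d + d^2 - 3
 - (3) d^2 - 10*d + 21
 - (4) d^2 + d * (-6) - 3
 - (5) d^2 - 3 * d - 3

Expanding (1 + d)*(-3 + d):
= -2*d - 3 + d^2
1) -2*d - 3 + d^2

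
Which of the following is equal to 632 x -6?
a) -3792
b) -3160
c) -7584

632 * -6 = -3792
a) -3792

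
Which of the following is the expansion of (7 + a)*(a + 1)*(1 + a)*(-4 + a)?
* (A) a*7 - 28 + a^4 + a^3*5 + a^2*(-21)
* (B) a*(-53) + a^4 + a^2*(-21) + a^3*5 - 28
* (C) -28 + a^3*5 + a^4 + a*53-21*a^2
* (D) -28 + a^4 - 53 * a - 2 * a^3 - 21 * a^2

Expanding (7 + a)*(a + 1)*(1 + a)*(-4 + a):
= a*(-53) + a^4 + a^2*(-21) + a^3*5 - 28
B) a*(-53) + a^4 + a^2*(-21) + a^3*5 - 28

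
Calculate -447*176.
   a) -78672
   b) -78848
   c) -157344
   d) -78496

-447 * 176 = -78672
a) -78672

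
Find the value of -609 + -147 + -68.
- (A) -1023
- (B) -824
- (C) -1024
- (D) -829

First: -609 + -147 = -756
Then: -756 + -68 = -824
B) -824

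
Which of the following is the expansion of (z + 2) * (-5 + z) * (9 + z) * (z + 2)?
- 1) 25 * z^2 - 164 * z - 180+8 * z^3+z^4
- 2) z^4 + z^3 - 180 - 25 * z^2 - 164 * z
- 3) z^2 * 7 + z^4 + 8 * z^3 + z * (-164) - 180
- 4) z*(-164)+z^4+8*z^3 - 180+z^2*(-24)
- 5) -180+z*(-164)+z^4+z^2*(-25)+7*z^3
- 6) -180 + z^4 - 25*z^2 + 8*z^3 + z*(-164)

Expanding (z + 2) * (-5 + z) * (9 + z) * (z + 2):
= -180 + z^4 - 25*z^2 + 8*z^3 + z*(-164)
6) -180 + z^4 - 25*z^2 + 8*z^3 + z*(-164)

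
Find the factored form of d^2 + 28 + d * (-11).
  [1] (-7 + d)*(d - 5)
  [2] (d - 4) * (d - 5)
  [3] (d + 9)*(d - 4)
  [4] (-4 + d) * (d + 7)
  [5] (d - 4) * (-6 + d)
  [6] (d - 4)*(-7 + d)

We need to factor d^2 + 28 + d * (-11).
The factored form is (d - 4)*(-7 + d).
6) (d - 4)*(-7 + d)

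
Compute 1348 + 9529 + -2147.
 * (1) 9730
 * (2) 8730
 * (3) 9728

First: 1348 + 9529 = 10877
Then: 10877 + -2147 = 8730
2) 8730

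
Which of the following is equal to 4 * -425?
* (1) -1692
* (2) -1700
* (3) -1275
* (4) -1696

4 * -425 = -1700
2) -1700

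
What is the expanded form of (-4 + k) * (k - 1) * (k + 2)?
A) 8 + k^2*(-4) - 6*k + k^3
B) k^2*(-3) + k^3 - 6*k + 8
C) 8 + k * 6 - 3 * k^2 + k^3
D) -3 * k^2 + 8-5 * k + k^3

Expanding (-4 + k) * (k - 1) * (k + 2):
= k^2*(-3) + k^3 - 6*k + 8
B) k^2*(-3) + k^3 - 6*k + 8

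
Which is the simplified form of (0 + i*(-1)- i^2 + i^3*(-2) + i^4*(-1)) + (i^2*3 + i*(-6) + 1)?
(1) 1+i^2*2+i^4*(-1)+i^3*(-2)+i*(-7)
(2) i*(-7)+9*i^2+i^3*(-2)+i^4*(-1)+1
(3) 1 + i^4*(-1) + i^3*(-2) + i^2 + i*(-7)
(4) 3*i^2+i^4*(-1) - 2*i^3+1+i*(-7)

Adding the polynomials and combining like terms:
(0 + i*(-1) - i^2 + i^3*(-2) + i^4*(-1)) + (i^2*3 + i*(-6) + 1)
= 1+i^2*2+i^4*(-1)+i^3*(-2)+i*(-7)
1) 1+i^2*2+i^4*(-1)+i^3*(-2)+i*(-7)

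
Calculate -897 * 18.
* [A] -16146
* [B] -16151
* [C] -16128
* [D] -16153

-897 * 18 = -16146
A) -16146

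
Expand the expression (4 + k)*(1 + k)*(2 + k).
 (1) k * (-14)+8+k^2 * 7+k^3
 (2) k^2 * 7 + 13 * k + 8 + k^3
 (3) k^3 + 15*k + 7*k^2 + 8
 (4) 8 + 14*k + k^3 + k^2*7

Expanding (4 + k)*(1 + k)*(2 + k):
= 8 + 14*k + k^3 + k^2*7
4) 8 + 14*k + k^3 + k^2*7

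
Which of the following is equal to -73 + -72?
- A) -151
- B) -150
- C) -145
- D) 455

-73 + -72 = -145
C) -145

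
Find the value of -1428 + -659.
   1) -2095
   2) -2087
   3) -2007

-1428 + -659 = -2087
2) -2087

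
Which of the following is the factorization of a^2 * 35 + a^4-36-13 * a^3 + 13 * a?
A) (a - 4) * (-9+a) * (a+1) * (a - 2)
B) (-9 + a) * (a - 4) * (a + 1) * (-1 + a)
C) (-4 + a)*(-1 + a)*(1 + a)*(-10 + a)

We need to factor a^2 * 35 + a^4-36-13 * a^3 + 13 * a.
The factored form is (-9 + a) * (a - 4) * (a + 1) * (-1 + a).
B) (-9 + a) * (a - 4) * (a + 1) * (-1 + a)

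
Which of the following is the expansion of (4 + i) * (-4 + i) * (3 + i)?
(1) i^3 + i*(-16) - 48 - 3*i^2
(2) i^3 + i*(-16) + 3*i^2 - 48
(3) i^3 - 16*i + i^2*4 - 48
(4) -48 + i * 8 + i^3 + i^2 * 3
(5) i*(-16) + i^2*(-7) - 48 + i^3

Expanding (4 + i) * (-4 + i) * (3 + i):
= i^3 + i*(-16) + 3*i^2 - 48
2) i^3 + i*(-16) + 3*i^2 - 48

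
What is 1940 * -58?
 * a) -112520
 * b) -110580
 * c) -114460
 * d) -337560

1940 * -58 = -112520
a) -112520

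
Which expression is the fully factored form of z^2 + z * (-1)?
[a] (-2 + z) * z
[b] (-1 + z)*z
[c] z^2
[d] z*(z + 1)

We need to factor z^2 + z * (-1).
The factored form is (-1 + z)*z.
b) (-1 + z)*z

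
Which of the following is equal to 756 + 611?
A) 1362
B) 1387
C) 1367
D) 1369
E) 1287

756 + 611 = 1367
C) 1367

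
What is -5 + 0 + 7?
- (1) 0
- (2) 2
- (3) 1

First: -5 + 0 = -5
Then: -5 + 7 = 2
2) 2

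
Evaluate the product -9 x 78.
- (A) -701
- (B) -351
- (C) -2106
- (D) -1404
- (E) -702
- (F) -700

-9 * 78 = -702
E) -702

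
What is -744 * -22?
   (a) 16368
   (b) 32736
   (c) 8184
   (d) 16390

-744 * -22 = 16368
a) 16368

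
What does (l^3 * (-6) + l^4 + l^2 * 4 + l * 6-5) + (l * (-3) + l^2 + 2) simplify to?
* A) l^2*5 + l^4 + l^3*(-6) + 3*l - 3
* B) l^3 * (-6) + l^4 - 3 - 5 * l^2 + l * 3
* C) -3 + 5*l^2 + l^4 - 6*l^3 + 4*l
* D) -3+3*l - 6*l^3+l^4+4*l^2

Adding the polynomials and combining like terms:
(l^3*(-6) + l^4 + l^2*4 + l*6 - 5) + (l*(-3) + l^2 + 2)
= l^2*5 + l^4 + l^3*(-6) + 3*l - 3
A) l^2*5 + l^4 + l^3*(-6) + 3*l - 3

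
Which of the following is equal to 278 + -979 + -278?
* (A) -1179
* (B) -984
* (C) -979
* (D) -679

First: 278 + -979 = -701
Then: -701 + -278 = -979
C) -979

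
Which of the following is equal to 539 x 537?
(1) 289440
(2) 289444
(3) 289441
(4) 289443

539 * 537 = 289443
4) 289443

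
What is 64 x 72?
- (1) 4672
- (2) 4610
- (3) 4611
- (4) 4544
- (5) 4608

64 * 72 = 4608
5) 4608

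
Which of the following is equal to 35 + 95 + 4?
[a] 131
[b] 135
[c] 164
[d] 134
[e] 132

First: 35 + 95 = 130
Then: 130 + 4 = 134
d) 134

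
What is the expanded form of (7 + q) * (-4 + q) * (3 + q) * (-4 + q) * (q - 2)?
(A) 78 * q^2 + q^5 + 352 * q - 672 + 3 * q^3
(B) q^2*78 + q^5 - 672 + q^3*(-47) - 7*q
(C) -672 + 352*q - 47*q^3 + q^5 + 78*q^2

Expanding (7 + q) * (-4 + q) * (3 + q) * (-4 + q) * (q - 2):
= -672 + 352*q - 47*q^3 + q^5 + 78*q^2
C) -672 + 352*q - 47*q^3 + q^5 + 78*q^2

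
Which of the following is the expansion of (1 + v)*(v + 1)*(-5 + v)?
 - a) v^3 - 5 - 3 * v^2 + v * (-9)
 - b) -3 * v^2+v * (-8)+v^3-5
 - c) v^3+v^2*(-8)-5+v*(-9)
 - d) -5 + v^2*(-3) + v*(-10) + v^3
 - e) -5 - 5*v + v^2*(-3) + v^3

Expanding (1 + v)*(v + 1)*(-5 + v):
= v^3 - 5 - 3 * v^2 + v * (-9)
a) v^3 - 5 - 3 * v^2 + v * (-9)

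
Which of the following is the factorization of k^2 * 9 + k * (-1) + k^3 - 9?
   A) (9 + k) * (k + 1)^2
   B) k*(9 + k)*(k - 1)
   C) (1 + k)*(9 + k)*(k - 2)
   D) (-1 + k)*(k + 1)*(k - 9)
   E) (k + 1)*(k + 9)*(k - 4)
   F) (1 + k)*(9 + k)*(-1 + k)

We need to factor k^2 * 9 + k * (-1) + k^3 - 9.
The factored form is (1 + k)*(9 + k)*(-1 + k).
F) (1 + k)*(9 + k)*(-1 + k)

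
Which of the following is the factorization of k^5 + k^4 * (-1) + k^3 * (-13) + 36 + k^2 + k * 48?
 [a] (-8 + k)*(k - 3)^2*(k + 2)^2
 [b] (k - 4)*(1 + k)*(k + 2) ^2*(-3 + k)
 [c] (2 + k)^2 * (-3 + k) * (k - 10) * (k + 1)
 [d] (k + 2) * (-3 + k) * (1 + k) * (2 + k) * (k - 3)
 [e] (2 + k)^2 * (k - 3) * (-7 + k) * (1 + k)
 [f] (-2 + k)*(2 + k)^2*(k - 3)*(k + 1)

We need to factor k^5 + k^4 * (-1) + k^3 * (-13) + 36 + k^2 + k * 48.
The factored form is (k + 2) * (-3 + k) * (1 + k) * (2 + k) * (k - 3).
d) (k + 2) * (-3 + k) * (1 + k) * (2 + k) * (k - 3)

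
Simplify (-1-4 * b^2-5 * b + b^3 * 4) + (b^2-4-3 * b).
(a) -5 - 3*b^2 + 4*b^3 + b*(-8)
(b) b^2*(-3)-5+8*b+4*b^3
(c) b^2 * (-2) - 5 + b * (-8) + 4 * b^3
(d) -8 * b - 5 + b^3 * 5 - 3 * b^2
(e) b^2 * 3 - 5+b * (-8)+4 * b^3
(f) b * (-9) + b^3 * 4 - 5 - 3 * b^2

Adding the polynomials and combining like terms:
(-1 - 4*b^2 - 5*b + b^3*4) + (b^2 - 4 - 3*b)
= -5 - 3*b^2 + 4*b^3 + b*(-8)
a) -5 - 3*b^2 + 4*b^3 + b*(-8)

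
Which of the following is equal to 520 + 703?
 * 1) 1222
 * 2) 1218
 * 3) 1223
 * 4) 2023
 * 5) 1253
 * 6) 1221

520 + 703 = 1223
3) 1223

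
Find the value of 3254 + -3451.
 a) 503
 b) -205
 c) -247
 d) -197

3254 + -3451 = -197
d) -197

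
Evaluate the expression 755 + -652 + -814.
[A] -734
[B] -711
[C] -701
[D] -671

First: 755 + -652 = 103
Then: 103 + -814 = -711
B) -711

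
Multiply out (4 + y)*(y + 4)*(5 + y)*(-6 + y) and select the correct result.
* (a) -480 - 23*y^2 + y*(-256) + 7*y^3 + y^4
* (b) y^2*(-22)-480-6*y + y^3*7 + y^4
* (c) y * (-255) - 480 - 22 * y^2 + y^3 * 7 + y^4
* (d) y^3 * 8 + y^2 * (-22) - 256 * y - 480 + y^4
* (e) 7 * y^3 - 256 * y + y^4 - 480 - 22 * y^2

Expanding (4 + y)*(y + 4)*(5 + y)*(-6 + y):
= 7 * y^3 - 256 * y + y^4 - 480 - 22 * y^2
e) 7 * y^3 - 256 * y + y^4 - 480 - 22 * y^2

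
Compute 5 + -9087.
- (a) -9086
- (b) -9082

5 + -9087 = -9082
b) -9082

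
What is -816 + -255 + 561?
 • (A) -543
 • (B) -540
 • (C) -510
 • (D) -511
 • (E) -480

First: -816 + -255 = -1071
Then: -1071 + 561 = -510
C) -510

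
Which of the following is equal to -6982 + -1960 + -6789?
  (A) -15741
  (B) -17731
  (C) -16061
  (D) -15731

First: -6982 + -1960 = -8942
Then: -8942 + -6789 = -15731
D) -15731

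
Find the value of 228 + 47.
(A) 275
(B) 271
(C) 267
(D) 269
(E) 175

228 + 47 = 275
A) 275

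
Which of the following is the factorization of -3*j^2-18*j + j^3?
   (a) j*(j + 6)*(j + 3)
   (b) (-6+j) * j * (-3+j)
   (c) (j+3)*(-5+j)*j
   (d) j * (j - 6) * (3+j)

We need to factor -3*j^2-18*j + j^3.
The factored form is j * (j - 6) * (3+j).
d) j * (j - 6) * (3+j)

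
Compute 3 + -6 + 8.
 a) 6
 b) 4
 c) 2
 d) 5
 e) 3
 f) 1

First: 3 + -6 = -3
Then: -3 + 8 = 5
d) 5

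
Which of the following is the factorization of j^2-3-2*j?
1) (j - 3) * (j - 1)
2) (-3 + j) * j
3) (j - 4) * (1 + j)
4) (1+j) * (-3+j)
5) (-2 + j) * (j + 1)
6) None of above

We need to factor j^2-3-2*j.
The factored form is (1+j) * (-3+j).
4) (1+j) * (-3+j)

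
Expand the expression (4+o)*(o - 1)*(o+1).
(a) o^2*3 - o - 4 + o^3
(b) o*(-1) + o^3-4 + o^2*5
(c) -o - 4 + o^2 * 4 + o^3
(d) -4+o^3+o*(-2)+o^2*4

Expanding (4+o)*(o - 1)*(o+1):
= -o - 4 + o^2 * 4 + o^3
c) -o - 4 + o^2 * 4 + o^3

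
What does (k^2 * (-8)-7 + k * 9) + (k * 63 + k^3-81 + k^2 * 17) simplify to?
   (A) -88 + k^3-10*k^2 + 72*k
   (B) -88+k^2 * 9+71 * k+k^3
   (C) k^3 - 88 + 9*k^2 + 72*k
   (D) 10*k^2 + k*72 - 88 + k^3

Adding the polynomials and combining like terms:
(k^2*(-8) - 7 + k*9) + (k*63 + k^3 - 81 + k^2*17)
= k^3 - 88 + 9*k^2 + 72*k
C) k^3 - 88 + 9*k^2 + 72*k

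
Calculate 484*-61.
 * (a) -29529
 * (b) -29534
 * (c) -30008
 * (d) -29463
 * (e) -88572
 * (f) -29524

484 * -61 = -29524
f) -29524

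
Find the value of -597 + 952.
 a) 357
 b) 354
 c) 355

-597 + 952 = 355
c) 355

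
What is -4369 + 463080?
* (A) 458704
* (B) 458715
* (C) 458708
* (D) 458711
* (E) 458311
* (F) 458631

-4369 + 463080 = 458711
D) 458711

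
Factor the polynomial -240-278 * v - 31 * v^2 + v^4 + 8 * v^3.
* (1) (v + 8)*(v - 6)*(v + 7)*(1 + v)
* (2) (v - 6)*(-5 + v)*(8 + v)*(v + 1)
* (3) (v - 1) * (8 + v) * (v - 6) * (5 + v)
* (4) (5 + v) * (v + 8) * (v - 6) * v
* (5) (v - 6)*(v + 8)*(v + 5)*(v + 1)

We need to factor -240-278 * v - 31 * v^2 + v^4 + 8 * v^3.
The factored form is (v - 6)*(v + 8)*(v + 5)*(v + 1).
5) (v - 6)*(v + 8)*(v + 5)*(v + 1)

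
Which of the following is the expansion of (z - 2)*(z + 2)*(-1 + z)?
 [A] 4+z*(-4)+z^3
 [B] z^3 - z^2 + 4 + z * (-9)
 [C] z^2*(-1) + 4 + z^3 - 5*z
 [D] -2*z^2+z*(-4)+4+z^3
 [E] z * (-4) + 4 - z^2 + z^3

Expanding (z - 2)*(z + 2)*(-1 + z):
= z * (-4) + 4 - z^2 + z^3
E) z * (-4) + 4 - z^2 + z^3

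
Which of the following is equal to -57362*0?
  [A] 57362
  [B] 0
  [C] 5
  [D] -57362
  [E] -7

-57362 * 0 = 0
B) 0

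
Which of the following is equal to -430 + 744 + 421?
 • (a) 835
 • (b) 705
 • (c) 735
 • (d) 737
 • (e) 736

First: -430 + 744 = 314
Then: 314 + 421 = 735
c) 735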